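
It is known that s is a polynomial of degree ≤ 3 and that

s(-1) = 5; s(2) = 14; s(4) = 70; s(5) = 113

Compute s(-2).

22

Write s(m) = am³ + bm² + cm + d; the 4 given values yield a linear system in the 4 coefficients.
Solving, the leading coefficient vanishes, and s(m) = 5m² - 2m - 2.
Then s(-2) = 22.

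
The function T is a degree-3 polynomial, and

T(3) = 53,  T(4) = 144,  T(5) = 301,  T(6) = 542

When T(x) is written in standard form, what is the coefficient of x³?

Write T(x) = ax³ + bx² + cx + d; the 4 given values yield a linear system in the 4 coefficients.
Solving, T(x) = 3x³ - 3x² + x - 4.
The coefficient of x³ is 3.

3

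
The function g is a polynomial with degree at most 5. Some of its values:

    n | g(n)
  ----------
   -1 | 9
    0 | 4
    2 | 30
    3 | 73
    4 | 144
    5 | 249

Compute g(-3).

Write g(n) = an^5 + bn^4 + cn³ + dn² + en + p; the 6 given values yield a linear system in the 6 coefficients.
Solving, the top 2 coefficients vanish, and g(n) = n³ + 5n² - n + 4.
Then g(-3) = 25.

25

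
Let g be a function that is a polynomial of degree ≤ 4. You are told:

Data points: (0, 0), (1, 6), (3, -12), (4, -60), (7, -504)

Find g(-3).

66

Write g(t) = at^4 + bt³ + ct² + dt + e; the 5 given values yield a linear system in the 5 coefficients.
Solving, the leading coefficient vanishes, and g(t) = -2t³ + 3t² + 5t.
Then g(-3) = 66.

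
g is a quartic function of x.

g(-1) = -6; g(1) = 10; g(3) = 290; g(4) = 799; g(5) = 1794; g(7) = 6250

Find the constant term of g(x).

Write g(x) = ax^4 + bx³ + cx² + dx + e; the 6 given values yield a linear system in the 5 coefficients.
Solving, g(x) = 2x^4 + 4x³ + x² + 4x - 1.
The constant term is g(0) = -1.

-1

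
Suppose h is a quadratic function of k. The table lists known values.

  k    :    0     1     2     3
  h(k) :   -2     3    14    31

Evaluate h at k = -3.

Write h(k) = ak² + bk + c; the 4 given values yield a linear system in the 3 coefficients.
Solving, h(k) = 3k² + 2k - 2.
Then h(-3) = 19.

19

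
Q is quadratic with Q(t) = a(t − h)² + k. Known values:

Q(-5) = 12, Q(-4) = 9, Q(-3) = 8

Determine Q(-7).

First differences -3, -1; second difference 2 = 2a, so a = 1.
Expanding, the t-coefficient is −2ah = -2h; matching it to the data gives h = -3, and then k = 8.
So Q(t) = 1(t + 3)² + 8.
Q(-7) = 1·(-4)² + 8 = 24.

24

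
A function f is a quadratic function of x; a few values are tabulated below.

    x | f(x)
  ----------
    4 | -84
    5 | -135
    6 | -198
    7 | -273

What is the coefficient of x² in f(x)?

Write f(x) = ax² + bx + c; the 4 given values yield a linear system in the 3 coefficients.
Solving, f(x) = -6x² + 3x.
The coefficient of x² is -6.

-6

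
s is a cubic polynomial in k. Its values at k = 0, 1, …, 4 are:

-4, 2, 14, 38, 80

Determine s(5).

146

First differences: 6, 12, 24, 42. Second differences: 6, 12, 18. Third differences: 6, 6.
Level-3 differences are constant, so s has degree 3.
Extending the table by one column gives the next first difference 66, so s(5) = 80 + 66 = 146.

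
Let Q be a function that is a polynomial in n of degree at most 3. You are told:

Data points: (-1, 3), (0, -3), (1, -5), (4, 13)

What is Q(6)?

45

Write Q(n) = an³ + bn² + cn + d; the 4 given values yield a linear system in the 4 coefficients.
Solving, the leading coefficient vanishes, and Q(n) = 2n² - 4n - 3.
Then Q(6) = 45.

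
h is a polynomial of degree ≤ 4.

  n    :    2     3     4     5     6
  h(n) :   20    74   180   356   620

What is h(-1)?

-10

First differences: 54, 106, 176, 264. Second differences: 52, 70, 88. Third differences: 18, 18.
Level-3 differences are constant, so h has degree 3.
Fitting a degree-3 polynomial gives h(n) = 3n³ - n² + 2n - 4.
Then h(-1) = -10.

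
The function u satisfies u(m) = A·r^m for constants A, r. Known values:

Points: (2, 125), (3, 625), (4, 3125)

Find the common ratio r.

5

Consecutive ratio: 625/125 = 5, and 3125/625 = 5, so r = 5.
Then A·5^2 = 125 gives A = 5, and u(m) = 5·5^m.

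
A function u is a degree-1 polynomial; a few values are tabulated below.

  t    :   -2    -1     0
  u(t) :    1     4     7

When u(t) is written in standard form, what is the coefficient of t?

Write u(t) = at + b; the 3 given values yield a linear system in the 2 coefficients.
Solving, u(t) = 3t + 7.
The coefficient of t is 3.

3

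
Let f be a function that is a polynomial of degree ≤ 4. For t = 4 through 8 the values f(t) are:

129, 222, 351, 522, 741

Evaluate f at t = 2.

Write f(t) = at^4 + bt³ + ct² + dt + e; the 5 given values yield a linear system in the 5 coefficients.
Solving, the leading coefficient vanishes, and f(t) = t³ + 3t² + 5t - 3.
Then f(2) = 27.

27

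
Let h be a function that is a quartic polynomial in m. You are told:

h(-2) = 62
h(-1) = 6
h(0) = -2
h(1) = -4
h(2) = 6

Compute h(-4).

726

Write h(m) = am^4 + bm³ + cm² + dm + e; the 5 given values yield a linear system in the 5 coefficients.
Solving, h(m) = 2m^4 - 3m³ + m² - 2m - 2.
Then h(-4) = 726.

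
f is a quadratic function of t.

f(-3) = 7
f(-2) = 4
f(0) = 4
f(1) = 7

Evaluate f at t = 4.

28

Write f(t) = at² + bt + c; the 4 given values yield a linear system in the 3 coefficients.
Solving, f(t) = t² + 2t + 4.
Then f(4) = 28.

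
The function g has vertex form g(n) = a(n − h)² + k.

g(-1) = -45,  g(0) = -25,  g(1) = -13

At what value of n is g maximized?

2

First differences 20, 12; second difference -8 = 2a, so a = -4.
Expanding, the n-coefficient is −2ah = 8h; matching it to the data gives h = 2, and then k = -9.
So g(n) = -4(n − 2)² − 9.
Hence h = 2.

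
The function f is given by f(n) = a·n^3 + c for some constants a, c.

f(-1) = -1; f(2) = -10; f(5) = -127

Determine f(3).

From f(-1) = -1 and f(2) = -10: -1a + c = -1 and 8a + c = -10.
Subtracting: 9a = -9, so a = -1; then c = -1 − (-1)·(-1) = -2.
So f(n) = -1n³ − 2, and f(3) = -29.

-29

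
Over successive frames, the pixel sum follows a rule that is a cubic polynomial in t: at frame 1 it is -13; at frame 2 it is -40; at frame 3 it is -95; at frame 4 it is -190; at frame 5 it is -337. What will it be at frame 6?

Write the value at t as Q(t).
First differences: -27, -55, -95, -147. Second differences: -28, -40, -52. Third differences: -12, -12.
Level-3 differences are constant, so Q has degree 3.
Fitting a degree-3 polynomial gives Q(t) = -2t³ - 2t² - 7t - 2.
Then Q(6) = -548.

-548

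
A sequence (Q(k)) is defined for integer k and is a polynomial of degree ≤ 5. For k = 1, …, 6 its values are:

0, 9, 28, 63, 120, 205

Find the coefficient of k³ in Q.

First differences: 9, 19, 35, 57, 85. Second differences: 10, 16, 22, 28. Third differences: 6, 6, 6.
Level-3 differences are constant, so Q has degree 3.
Fitting a degree-3 polynomial gives Q(k) = k³ - k² + 5k - 5.
The coefficient of k³ is 1.

1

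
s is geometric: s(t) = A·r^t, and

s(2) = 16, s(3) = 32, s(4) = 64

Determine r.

2

Consecutive ratio: 32/16 = 2, and 64/32 = 2, so r = 2.
Then A·2^2 = 16 gives A = 4, and s(t) = 4·2^t.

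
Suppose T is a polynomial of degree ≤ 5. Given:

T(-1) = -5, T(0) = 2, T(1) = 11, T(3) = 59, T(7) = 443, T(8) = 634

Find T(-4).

-74

Write T(n) = an^5 + bn^4 + cn³ + dn² + en + p; the 6 given values yield a linear system in the 6 coefficients.
Solving, the top 2 coefficients vanish, and T(n) = n³ + n² + 7n + 2.
Then T(-4) = -74.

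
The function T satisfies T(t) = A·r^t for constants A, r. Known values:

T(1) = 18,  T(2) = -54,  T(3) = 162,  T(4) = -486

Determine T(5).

Consecutive ratio: -54/18 = -3, and 162/(-54) = -3, so r = -3.
Then A·(-3)^1 = 18 gives A = -6, and T(t) = -6·(-3)^t.
T(5) = -6·(-3)^5 = 1458.

1458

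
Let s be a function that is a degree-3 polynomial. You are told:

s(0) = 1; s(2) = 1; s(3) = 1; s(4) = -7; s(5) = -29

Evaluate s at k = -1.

13

Write s(k) = ak³ + bk² + ck + d; the 5 given values yield a linear system in the 4 coefficients.
Solving, s(k) = -k³ + 5k² - 6k + 1.
Then s(-1) = 13.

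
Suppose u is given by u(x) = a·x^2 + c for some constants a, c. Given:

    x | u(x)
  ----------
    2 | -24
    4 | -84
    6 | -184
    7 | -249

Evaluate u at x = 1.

From u(2) = -24 and u(4) = -84: 4a + c = -24 and 16a + c = -84.
Subtracting: 12a = -60, so a = -5; then c = -24 − (-5)·4 = -4.
So u(x) = -5x² − 4, and u(1) = -9.

-9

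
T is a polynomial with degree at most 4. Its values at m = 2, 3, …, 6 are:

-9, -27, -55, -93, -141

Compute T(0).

Write T(m) = am^4 + bm³ + cm² + dm + e; the 5 given values yield a linear system in the 5 coefficients.
Solving, the top 2 coefficients vanish, and T(m) = -5m² + 7m - 3.
Then T(0) = -3.

-3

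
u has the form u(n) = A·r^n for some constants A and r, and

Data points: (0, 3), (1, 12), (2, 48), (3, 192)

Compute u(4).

768

Consecutive ratio: 12/3 = 4, and 48/12 = 4, so r = 4.
Then A·4^0 = 3 gives A = 3, and u(n) = 3·4^n.
u(4) = 3·4^4 = 768.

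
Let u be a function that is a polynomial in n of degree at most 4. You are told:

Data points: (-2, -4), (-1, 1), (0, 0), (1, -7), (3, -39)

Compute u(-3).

-15

Write u(n) = an^4 + bn³ + cn² + dn + e; the 5 given values yield a linear system in the 5 coefficients.
Solving, the top 2 coefficients vanish, and u(n) = -3n² - 4n.
Then u(-3) = -15.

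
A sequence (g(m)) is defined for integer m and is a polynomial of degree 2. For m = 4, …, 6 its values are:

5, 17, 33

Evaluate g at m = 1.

Write g(m) = am² + bm + c; the 3 given values yield a linear system in the 3 coefficients.
Solving, g(m) = 2m² - 6m - 3.
Then g(1) = -7.

-7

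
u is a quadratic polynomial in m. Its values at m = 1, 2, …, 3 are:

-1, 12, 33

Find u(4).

62

Write u(m) = am² + bm + c; the 3 given values yield a linear system in the 3 coefficients.
Solving, u(m) = 4m² + m - 6.
Then u(4) = 62.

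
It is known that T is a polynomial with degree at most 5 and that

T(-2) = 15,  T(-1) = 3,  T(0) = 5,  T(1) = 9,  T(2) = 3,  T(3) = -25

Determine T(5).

First differences: -12, 2, 4, -6, -28. Second differences: 14, 2, -10, -22. Third differences: -12, -12, -12.
Level-3 differences are constant, so T has degree 3.
Fitting a degree-3 polynomial gives T(m) = -2m³ + m² + 5m + 5.
Then T(5) = -195.

-195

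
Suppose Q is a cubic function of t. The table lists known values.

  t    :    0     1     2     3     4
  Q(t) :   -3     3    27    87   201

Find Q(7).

First differences: 6, 24, 60, 114. Second differences: 18, 36, 54. Third differences: 18, 18.
Level-3 differences are constant, so Q has degree 3.
Fitting a degree-3 polynomial gives Q(t) = 3t³ + 3t - 3.
Then Q(7) = 1047.

1047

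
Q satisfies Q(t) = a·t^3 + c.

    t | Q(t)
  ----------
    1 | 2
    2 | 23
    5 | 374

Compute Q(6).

647

From Q(1) = 2 and Q(2) = 23: 1a + c = 2 and 8a + c = 23.
Subtracting: 7a = 21, so a = 3; then c = 2 − 3·1 = -1.
So Q(t) = 3t³ − 1, and Q(6) = 647.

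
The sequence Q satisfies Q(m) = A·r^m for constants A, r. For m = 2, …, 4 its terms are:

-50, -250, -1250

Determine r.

Consecutive ratio: -250/(-50) = 5, and -1250/(-250) = 5, so r = 5.
Then A·5^2 = -50 gives A = -2, and Q(m) = -2·5^m.

5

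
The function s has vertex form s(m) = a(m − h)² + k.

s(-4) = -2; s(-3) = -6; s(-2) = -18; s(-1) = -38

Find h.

First differences -4, -12, -20; second difference -8 = 2a, so a = -4.
Expanding, the m-coefficient is −2ah = 8h; matching it to the data gives h = -4, and then k = -2.
So s(m) = -4(m + 4)² − 2.
Hence h = -4.

-4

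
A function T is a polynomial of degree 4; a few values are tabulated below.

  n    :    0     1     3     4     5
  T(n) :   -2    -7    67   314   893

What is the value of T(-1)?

Write T(n) = an^4 + bn³ + cn² + dn + e; the 5 given values yield a linear system in the 5 coefficients.
Solving, T(n) = 2n^4 - 2n³ - 4n² - n - 2.
Then T(-1) = -1.

-1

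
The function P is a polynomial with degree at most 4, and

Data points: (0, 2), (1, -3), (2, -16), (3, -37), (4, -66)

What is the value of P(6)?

First differences: -5, -13, -21, -29. Second differences: -8, -8, -8.
Level-2 differences are constant, so P has degree 2.
Fitting a degree-2 polynomial gives P(x) = -4x² - x + 2.
Then P(6) = -148.

-148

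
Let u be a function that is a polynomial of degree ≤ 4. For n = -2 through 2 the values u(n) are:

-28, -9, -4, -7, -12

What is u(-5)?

First differences: 19, 5, -3, -5. Second differences: -14, -8, -2. Third differences: 6, 6.
Level-3 differences are constant, so u has degree 3.
Fitting a degree-3 polynomial gives u(n) = n³ - 4n² - 4.
Then u(-5) = -229.

-229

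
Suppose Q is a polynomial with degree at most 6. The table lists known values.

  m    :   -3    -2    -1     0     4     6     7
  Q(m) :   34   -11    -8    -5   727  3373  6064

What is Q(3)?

Write Q(m) = am^6 + bm^5 + cm^4 + dm³ + em² + pm + q; the 7 given values yield a linear system in the 7 coefficients.
Solving, the top 2 coefficients vanish, and Q(m) = 2m^4 + 4m³ - 2m² - m - 5.
Then Q(3) = 244.

244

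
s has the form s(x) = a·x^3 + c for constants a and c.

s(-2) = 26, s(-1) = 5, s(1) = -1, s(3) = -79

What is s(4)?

From s(-2) = 26 and s(-1) = 5: -8a + c = 26 and -1a + c = 5.
Subtracting: 7a = -21, so a = -3; then c = 26 − (-3)·(-8) = 2.
So s(x) = -3x³ + 2, and s(4) = -190.

-190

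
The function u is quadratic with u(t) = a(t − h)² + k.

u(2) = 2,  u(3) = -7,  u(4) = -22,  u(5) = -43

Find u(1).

5

First differences -9, -15, -21; second difference -6 = 2a, so a = -3.
Expanding, the t-coefficient is −2ah = 6h; matching it to the data gives h = 1, and then k = 5.
So u(t) = -3(t − 1)² + 5.
u(1) = -3·0² + 5 = 5.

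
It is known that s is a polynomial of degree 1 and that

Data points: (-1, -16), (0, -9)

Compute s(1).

-2

Write s(k) = ak + b; the 2 given values yield a linear system in the 2 coefficients.
Solving, s(k) = 7k - 9.
Then s(1) = -2.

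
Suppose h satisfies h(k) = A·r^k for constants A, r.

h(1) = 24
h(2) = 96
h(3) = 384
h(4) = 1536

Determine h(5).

Consecutive ratio: 96/24 = 4, and 384/96 = 4, so r = 4.
Then A·4^1 = 24 gives A = 6, and h(k) = 6·4^k.
h(5) = 6·4^5 = 6144.

6144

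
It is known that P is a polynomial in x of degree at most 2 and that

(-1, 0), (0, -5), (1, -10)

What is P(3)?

First differences: -5, -5.
Level-1 differences are constant, so P has degree 1.
Fitting a degree-1 polynomial gives P(x) = -5x - 5.
Then P(3) = -20.

-20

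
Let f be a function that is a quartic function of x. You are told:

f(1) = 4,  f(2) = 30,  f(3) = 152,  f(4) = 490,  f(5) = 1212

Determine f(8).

Write f(x) = ax^4 + bx³ + cx² + dx + e; the 5 given values yield a linear system in the 5 coefficients.
Solving, f(x) = 2x^4 - 2x² + 2x + 2.
Then f(8) = 8082.

8082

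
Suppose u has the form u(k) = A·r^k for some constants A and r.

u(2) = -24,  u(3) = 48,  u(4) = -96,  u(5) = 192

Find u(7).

Consecutive ratio: 48/(-24) = -2, and -96/48 = -2, so r = -2.
Then A·(-2)^2 = -24 gives A = -6, and u(k) = -6·(-2)^k.
u(7) = -6·(-2)^7 = 768.

768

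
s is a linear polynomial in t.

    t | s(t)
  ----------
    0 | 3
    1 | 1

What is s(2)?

Write s(t) = at + b; the 2 given values yield a linear system in the 2 coefficients.
Solving, s(t) = -2t + 3.
Then s(2) = -1.

-1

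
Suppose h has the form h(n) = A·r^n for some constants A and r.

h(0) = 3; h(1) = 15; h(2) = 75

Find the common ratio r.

5

Consecutive ratio: 15/3 = 5, and 75/15 = 5, so r = 5.
Then A·5^0 = 3 gives A = 3, and h(n) = 3·5^n.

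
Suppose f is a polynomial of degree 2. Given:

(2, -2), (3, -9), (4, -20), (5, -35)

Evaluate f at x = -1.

First differences: -7, -11, -15. Second differences: -4, -4.
Level-2 differences are constant, so f has degree 2.
Fitting a degree-2 polynomial gives f(x) = -2x² + 3x.
Then f(-1) = -5.

-5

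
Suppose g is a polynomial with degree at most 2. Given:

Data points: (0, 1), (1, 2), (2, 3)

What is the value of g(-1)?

First differences: 1, 1.
Level-1 differences are constant, so g has degree 1.
Fitting a degree-1 polynomial gives g(n) = n + 1.
Then g(-1) = 0.

0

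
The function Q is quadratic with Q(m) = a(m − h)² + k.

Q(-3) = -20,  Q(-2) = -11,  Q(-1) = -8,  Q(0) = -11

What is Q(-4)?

-35

First differences 9, 3, -3; second difference -6 = 2a, so a = -3.
Expanding, the m-coefficient is −2ah = 6h; matching it to the data gives h = -1, and then k = -8.
So Q(m) = -3(m + 1)² − 8.
Q(-4) = -3·(-3)² − 8 = -35.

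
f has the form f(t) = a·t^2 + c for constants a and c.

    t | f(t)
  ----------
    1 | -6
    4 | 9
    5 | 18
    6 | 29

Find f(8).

From f(1) = -6 and f(4) = 9: 1a + c = -6 and 16a + c = 9.
Subtracting: 15a = 15, so a = 1; then c = -6 − 1·1 = -7.
So f(t) = 1t² − 7, and f(8) = 57.

57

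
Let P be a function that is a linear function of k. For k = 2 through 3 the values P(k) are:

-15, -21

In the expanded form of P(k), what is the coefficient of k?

Write P(k) = ak + b; the 2 given values yield a linear system in the 2 coefficients.
Solving, P(k) = -6k - 3.
The coefficient of k is -6.

-6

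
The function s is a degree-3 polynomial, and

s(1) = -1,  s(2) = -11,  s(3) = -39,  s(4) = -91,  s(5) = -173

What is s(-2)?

Write s(t) = at³ + bt² + ct + d; the 5 given values yield a linear system in the 4 coefficients.
Solving, s(t) = -t³ - 3t² + 6t - 3.
Then s(-2) = -19.

-19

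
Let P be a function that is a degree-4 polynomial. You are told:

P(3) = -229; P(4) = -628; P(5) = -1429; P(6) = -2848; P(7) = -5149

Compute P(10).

Write P(n) = an^4 + bn³ + cn² + dn + e; the 5 given values yield a linear system in the 5 coefficients.
Solving, P(n) = -2n^4 - 7n² - 4.
Then P(10) = -20704.

-20704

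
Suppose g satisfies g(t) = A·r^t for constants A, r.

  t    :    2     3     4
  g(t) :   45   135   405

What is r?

Consecutive ratio: 135/45 = 3, and 405/135 = 3, so r = 3.
Then A·3^2 = 45 gives A = 5, and g(t) = 5·3^t.

3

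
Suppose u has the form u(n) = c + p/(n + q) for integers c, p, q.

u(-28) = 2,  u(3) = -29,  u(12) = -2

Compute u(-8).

(u(n) − c)(n + q) = p for each data point; the three points give a linear system in c and q, then p follows.
Solving: c = 1, q = -2, p = -30, so u(n) = 1 − 30/(n − 2).
Then u(-8) = 1 − 30/(-10) = 4.

4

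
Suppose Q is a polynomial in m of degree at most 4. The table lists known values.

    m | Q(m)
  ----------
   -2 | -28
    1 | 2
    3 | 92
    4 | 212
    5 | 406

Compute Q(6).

692

Write Q(m) = am^4 + bm³ + cm² + dm + e; the 5 given values yield a linear system in the 5 coefficients.
Solving, the leading coefficient vanishes, and Q(m) = 3m³ + m² + 2m - 4.
Then Q(6) = 692.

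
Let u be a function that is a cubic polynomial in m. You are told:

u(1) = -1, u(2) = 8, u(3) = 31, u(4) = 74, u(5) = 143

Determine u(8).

First differences: 9, 23, 43, 69. Second differences: 14, 20, 26. Third differences: 6, 6.
Level-3 differences are constant, so u has degree 3.
Fitting a degree-3 polynomial gives u(m) = m³ + m² - m - 2.
Then u(8) = 566.

566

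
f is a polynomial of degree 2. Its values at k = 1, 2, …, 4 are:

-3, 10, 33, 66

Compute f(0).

-6

Write f(k) = ak² + bk + c; the 4 given values yield a linear system in the 3 coefficients.
Solving, f(k) = 5k² - 2k - 6.
Then f(0) = -6.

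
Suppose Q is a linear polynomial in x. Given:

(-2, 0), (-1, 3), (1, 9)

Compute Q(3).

15

Write Q(x) = ax + b; the 3 given values yield a linear system in the 2 coefficients.
Solving, Q(x) = 3x + 6.
Then Q(3) = 15.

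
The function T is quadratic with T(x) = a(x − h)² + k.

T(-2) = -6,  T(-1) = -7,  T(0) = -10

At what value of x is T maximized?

-2

First differences -1, -3; second difference -2 = 2a, so a = -1.
Expanding, the x-coefficient is −2ah = 2h; matching it to the data gives h = -2, and then k = -6.
So T(x) = -1(x + 2)² − 6.
Hence h = -2.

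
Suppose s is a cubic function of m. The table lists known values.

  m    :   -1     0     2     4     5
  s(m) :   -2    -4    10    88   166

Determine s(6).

278

Write s(m) = am³ + bm² + cm + d; the 5 given values yield a linear system in the 4 coefficients.
Solving, s(m) = m³ + 2m² - m - 4.
Then s(6) = 278.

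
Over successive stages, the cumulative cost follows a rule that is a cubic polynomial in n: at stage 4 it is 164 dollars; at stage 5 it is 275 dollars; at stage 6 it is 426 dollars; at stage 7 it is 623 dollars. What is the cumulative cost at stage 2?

38

Write the value at n as s(n).
Write s(n) = an³ + bn² + cn + d; the 4 given values yield a linear system in the 4 coefficients.
Solving, s(n) = n³ + 5n² + 5n.
Then s(2) = 38.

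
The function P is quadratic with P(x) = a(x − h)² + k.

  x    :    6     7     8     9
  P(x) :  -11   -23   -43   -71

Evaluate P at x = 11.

First differences -12, -20, -28; second difference -8 = 2a, so a = -4.
Expanding, the x-coefficient is −2ah = 8h; matching it to the data gives h = 5, and then k = -7.
So P(x) = -4(x − 5)² − 7.
P(11) = -4·6² − 7 = -151.

-151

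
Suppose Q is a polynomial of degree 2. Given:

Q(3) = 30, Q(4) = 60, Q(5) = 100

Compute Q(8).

Write Q(x) = ax² + bx + c; the 3 given values yield a linear system in the 3 coefficients.
Solving, Q(x) = 5x² - 5x.
Then Q(8) = 280.

280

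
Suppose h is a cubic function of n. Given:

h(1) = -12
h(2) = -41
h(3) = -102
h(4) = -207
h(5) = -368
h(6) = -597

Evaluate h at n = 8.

First differences: -29, -61, -105, -161, -229. Second differences: -32, -44, -56, -68. Third differences: -12, -12, -12.
Level-3 differences are constant, so h has degree 3.
Fitting a degree-3 polynomial gives h(n) = -2n³ - 4n² - 3n - 3.
Then h(8) = -1307.

-1307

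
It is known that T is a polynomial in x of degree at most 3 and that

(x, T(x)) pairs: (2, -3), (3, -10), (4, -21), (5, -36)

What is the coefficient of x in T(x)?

Write T(x) = ax³ + bx² + cx + d; the 4 given values yield a linear system in the 4 coefficients.
Solving, the leading coefficient vanishes, and T(x) = -2x² + 3x - 1.
The coefficient of x is 3.

3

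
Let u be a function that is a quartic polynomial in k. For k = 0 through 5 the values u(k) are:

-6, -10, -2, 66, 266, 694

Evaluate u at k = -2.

-34

First differences: -4, 8, 68, 200, 428. Second differences: 12, 60, 132, 228. Third differences: 48, 72, 96. Fourth differences: 24, 24.
Level-4 differences are constant, so u has degree 4.
Fitting a degree-4 polynomial gives u(k) = k^4 + 2k³ - 7k² - 6.
Then u(-2) = -34.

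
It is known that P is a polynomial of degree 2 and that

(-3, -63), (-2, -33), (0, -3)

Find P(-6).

Write P(x) = ax² + bx + c; the 3 given values yield a linear system in the 3 coefficients.
Solving, P(x) = -5x² + 5x - 3.
Then P(-6) = -213.

-213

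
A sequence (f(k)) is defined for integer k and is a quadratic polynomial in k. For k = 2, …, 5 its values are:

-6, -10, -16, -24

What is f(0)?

-4

First differences: -4, -6, -8. Second differences: -2, -2.
Level-2 differences are constant, so f has degree 2.
Fitting a degree-2 polynomial gives f(k) = -k² + k - 4.
The constant term is f(0) = -4.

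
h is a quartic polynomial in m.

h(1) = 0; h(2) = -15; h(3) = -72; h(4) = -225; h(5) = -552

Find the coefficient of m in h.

-1

Write h(m) = am^4 + bm³ + cm² + dm + e; the 5 given values yield a linear system in the 5 coefficients.
Solving, h(m) = -m^4 + m³ - 2m² - m + 3.
The coefficient of m is -1.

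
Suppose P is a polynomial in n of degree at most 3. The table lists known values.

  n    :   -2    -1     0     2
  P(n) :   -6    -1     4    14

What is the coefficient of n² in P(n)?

0

Write P(n) = an³ + bn² + cn + d; the 4 given values yield a linear system in the 4 coefficients.
Solving, the top 2 coefficients vanish, and P(n) = 5n + 4.
The coefficient of n² is 0.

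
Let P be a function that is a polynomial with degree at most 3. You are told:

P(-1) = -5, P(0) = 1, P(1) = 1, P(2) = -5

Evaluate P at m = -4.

First differences: 6, 0, -6. Second differences: -6, -6.
Level-2 differences are constant, so P has degree 2.
Fitting a degree-2 polynomial gives P(m) = -3m² + 3m + 1.
Then P(-4) = -59.

-59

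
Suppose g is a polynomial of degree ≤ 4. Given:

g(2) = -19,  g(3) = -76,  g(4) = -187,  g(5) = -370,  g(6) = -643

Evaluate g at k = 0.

5

Write g(k) = ak^4 + bk³ + ck² + dk + e; the 5 given values yield a linear system in the 5 coefficients.
Solving, the leading coefficient vanishes, and g(k) = -3k³ + 5.
Then g(0) = 5.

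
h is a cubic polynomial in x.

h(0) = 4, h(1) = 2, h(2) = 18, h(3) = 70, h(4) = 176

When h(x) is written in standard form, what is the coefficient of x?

-5

First differences: -2, 16, 52, 106. Second differences: 18, 36, 54. Third differences: 18, 18.
Level-3 differences are constant, so h has degree 3.
Fitting a degree-3 polynomial gives h(x) = 3x³ - 5x + 4.
The coefficient of x is -5.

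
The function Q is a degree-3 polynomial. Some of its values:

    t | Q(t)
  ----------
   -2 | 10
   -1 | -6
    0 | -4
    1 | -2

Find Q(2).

-18

Write Q(t) = at³ + bt² + ct + d; the 4 given values yield a linear system in the 4 coefficients.
Solving, Q(t) = -3t³ + 5t - 4.
Then Q(2) = -18.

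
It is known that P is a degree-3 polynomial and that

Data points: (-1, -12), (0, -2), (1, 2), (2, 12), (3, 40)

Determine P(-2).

First differences: 10, 4, 10, 28. Second differences: -6, 6, 18. Third differences: 12, 12.
Level-3 differences are constant, so P has degree 3.
Fitting a degree-3 polynomial gives P(n) = 2n³ - 3n² + 5n - 2.
Then P(-2) = -40.

-40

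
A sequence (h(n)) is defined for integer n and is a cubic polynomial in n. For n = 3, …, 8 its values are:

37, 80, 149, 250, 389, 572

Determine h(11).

Write h(n) = an³ + bn² + cn + d; the 6 given values yield a linear system in the 4 coefficients.
Solving, h(n) = n³ + n² - n + 4.
Then h(11) = 1445.

1445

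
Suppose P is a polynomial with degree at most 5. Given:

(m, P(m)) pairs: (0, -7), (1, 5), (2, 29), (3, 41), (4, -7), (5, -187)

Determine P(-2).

First differences: 12, 24, 12, -48, -180. Second differences: 12, -12, -60, -132. Third differences: -24, -48, -72. Fourth differences: -24, -24.
Level-4 differences are constant, so P has degree 4.
Fitting a degree-4 polynomial gives P(m) = -m^4 + 2m³ + 7m² + 4m - 7.
Then P(-2) = -19.

-19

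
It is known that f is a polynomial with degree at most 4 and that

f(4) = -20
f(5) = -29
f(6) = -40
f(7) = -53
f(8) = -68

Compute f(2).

-8

First differences: -9, -11, -13, -15. Second differences: -2, -2, -2.
Level-2 differences are constant, so f has degree 2.
Fitting a degree-2 polynomial gives f(n) = -n² - 4.
Then f(2) = -8.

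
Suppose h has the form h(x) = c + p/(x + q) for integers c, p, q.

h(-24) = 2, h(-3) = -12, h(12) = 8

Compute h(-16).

(h(x) − c)(x + q) = p for each data point; the three points give a linear system in c and q, then p follows.
Solving: c = 4, q = 0, p = 48, so h(x) = 4 + 48/(x + 0).
Then h(-16) = 4 + 48/(-16) = 1.

1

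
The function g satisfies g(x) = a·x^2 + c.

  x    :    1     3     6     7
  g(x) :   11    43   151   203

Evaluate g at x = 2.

From g(1) = 11 and g(3) = 43: 1a + c = 11 and 9a + c = 43.
Subtracting: 8a = 32, so a = 4; then c = 11 − 4·1 = 7.
So g(x) = 4x² + 7, and g(2) = 23.

23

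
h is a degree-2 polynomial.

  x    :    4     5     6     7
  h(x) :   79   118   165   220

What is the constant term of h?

3

Write h(x) = ax² + bx + c; the 4 given values yield a linear system in the 3 coefficients.
Solving, h(x) = 4x² + 3x + 3.
The constant term is h(0) = 3.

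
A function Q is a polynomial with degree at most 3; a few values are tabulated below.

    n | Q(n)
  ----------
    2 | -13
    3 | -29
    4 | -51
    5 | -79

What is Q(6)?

Write Q(n) = an³ + bn² + cn + d; the 4 given values yield a linear system in the 4 coefficients.
Solving, the leading coefficient vanishes, and Q(n) = -3n² - n + 1.
Then Q(6) = -113.

-113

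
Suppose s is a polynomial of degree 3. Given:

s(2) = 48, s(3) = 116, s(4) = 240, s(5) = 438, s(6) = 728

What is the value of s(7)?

First differences: 68, 124, 198, 290. Second differences: 56, 74, 92. Third differences: 18, 18.
Level-3 differences are constant, so s has degree 3.
Extending the table by one column gives the next first difference 400, so s(7) = 728 + 400 = 1128.

1128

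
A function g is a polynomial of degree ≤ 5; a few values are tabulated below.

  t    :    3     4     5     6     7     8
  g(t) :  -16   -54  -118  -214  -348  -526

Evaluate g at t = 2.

2

First differences: -38, -64, -96, -134, -178. Second differences: -26, -32, -38, -44. Third differences: -6, -6, -6.
Level-3 differences are constant, so g has degree 3.
Fitting a degree-3 polynomial gives g(t) = -t³ - t² + 6t + 2.
Then g(2) = 2.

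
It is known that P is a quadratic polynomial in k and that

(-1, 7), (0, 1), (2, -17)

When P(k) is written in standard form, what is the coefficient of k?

-7

Write P(k) = ak² + bk + c; the 3 given values yield a linear system in the 3 coefficients.
Solving, P(k) = -k² - 7k + 1.
The coefficient of k is -7.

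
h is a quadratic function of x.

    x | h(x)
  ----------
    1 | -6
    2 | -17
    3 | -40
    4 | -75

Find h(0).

Write h(x) = ax² + bx + c; the 4 given values yield a linear system in the 3 coefficients.
Solving, h(x) = -6x² + 7x - 7.
Then h(0) = -7.

-7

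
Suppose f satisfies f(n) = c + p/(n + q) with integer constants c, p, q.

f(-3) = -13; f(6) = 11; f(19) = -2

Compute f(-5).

-11

(f(n) − c)(n + q) = p for each data point; the three points give a linear system in c and q, then p follows.
Solving: c = -5, q = -3, p = 48, so f(n) = -5 + 48/(n − 3).
Then f(-5) = -5 + 48/(-8) = -11.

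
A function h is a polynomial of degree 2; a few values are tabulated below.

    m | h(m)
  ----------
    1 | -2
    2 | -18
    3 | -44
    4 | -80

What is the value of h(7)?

First differences: -16, -26, -36. Second differences: -10, -10.
Level-2 differences are constant, so h has degree 2.
Fitting a degree-2 polynomial gives h(m) = -5m² - m + 4.
Then h(7) = -248.

-248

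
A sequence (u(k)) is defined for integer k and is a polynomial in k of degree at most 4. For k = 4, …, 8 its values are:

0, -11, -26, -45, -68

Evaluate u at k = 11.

-161

First differences: -11, -15, -19, -23. Second differences: -4, -4, -4.
Level-2 differences are constant, so u has degree 2.
Fitting a degree-2 polynomial gives u(k) = -2k² + 7k + 4.
Then u(11) = -161.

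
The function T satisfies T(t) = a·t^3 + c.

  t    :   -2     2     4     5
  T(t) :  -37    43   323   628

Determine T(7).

1718

From T(-2) = -37 and T(2) = 43: -8a + c = -37 and 8a + c = 43.
Subtracting: 16a = 80, so a = 5; then c = -37 − 5·(-8) = 3.
So T(t) = 5t³ + 3, and T(7) = 1718.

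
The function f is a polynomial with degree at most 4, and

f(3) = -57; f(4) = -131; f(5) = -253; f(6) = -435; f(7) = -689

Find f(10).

First differences: -74, -122, -182, -254. Second differences: -48, -60, -72. Third differences: -12, -12.
Level-3 differences are constant, so f has degree 3.
Fitting a degree-3 polynomial gives f(k) = -2k³ - 3.
Then f(10) = -2003.

-2003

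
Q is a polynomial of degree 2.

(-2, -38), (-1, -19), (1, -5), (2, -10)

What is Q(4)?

-44

Write Q(x) = ax² + bx + c; the 4 given values yield a linear system in the 3 coefficients.
Solving, Q(x) = -4x² + 7x - 8.
Then Q(4) = -44.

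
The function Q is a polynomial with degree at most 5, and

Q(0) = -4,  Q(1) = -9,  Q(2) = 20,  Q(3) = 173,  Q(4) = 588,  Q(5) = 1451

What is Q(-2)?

-12

First differences: -5, 29, 153, 415, 863. Second differences: 34, 124, 262, 448. Third differences: 90, 138, 186. Fourth differences: 48, 48.
Level-4 differences are constant, so Q has degree 4.
Fitting a degree-4 polynomial gives Q(t) = 2t^4 + 3t³ - 6t² - 4t - 4.
Then Q(-2) = -12.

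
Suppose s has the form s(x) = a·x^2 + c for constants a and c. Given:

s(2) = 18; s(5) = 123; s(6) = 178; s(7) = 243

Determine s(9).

403

From s(2) = 18 and s(5) = 123: 4a + c = 18 and 25a + c = 123.
Subtracting: 21a = 105, so a = 5; then c = 18 − 5·4 = -2.
So s(x) = 5x² − 2, and s(9) = 403.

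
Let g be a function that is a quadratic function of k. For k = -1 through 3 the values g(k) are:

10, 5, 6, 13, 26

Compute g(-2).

21

First differences: -5, 1, 7, 13. Second differences: 6, 6, 6.
Level-2 differences are constant, so g has degree 2.
Fitting a degree-2 polynomial gives g(k) = 3k² - 2k + 5.
Then g(-2) = 21.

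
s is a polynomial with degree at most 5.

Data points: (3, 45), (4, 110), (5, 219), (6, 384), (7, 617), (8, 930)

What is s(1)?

-1

First differences: 65, 109, 165, 233, 313. Second differences: 44, 56, 68, 80. Third differences: 12, 12, 12.
Level-3 differences are constant, so s has degree 3.
Fitting a degree-3 polynomial gives s(t) = 2t³ - 2t² + 5t - 6.
Then s(1) = -1.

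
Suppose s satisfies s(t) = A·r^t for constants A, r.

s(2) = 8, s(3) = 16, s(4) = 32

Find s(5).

64

Consecutive ratio: 16/8 = 2, and 32/16 = 2, so r = 2.
Then A·2^2 = 8 gives A = 2, and s(t) = 2·2^t.
s(5) = 2·2^5 = 64.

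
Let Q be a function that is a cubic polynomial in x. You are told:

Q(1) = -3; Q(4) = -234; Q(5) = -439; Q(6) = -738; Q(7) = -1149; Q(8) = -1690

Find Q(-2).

30

Write Q(x) = ax³ + bx² + cx + d; the 6 given values yield a linear system in the 4 coefficients.
Solving, Q(x) = -3x³ - 2x² - 4x + 6.
Then Q(-2) = 30.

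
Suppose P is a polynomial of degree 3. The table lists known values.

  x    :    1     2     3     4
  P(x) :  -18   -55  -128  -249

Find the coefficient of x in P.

-5

Write P(x) = ax³ + bx² + cx + d; the 4 given values yield a linear system in the 4 coefficients.
Solving, P(x) = -2x³ - 6x² - 5x - 5.
The coefficient of x is -5.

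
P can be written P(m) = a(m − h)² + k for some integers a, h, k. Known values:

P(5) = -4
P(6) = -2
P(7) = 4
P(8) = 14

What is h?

5

First differences 2, 6, 10; second difference 4 = 2a, so a = 2.
Expanding, the m-coefficient is −2ah = -4h; matching it to the data gives h = 5, and then k = -4.
So P(m) = 2(m − 5)² − 4.
Hence h = 5.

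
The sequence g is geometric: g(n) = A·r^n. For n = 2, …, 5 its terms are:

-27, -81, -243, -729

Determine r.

Consecutive ratio: -81/(-27) = 3, and -243/(-81) = 3, so r = 3.
Then A·3^2 = -27 gives A = -3, and g(n) = -3·3^n.

3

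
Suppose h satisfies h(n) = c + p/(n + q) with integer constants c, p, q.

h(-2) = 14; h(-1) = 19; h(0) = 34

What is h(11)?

1

(h(n) − c)(n + q) = p for each data point; the three points give a linear system in c and q, then p follows.
Solving: c = 4, q = -1, p = -30, so h(n) = 4 − 30/(n − 1).
Then h(11) = 4 − 30/10 = 1.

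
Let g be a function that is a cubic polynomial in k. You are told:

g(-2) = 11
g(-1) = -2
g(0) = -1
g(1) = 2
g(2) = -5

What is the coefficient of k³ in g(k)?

Write g(k) = ak³ + bk² + ck + d; the 5 given values yield a linear system in the 4 coefficients.
Solving, g(k) = -2k³ + k² + 4k - 1.
The coefficient of k³ is -2.

-2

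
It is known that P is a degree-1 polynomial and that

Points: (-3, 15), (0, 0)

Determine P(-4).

20

Write P(k) = ak + b; the 2 given values yield a linear system in the 2 coefficients.
Solving, P(k) = -5k.
Then P(-4) = 20.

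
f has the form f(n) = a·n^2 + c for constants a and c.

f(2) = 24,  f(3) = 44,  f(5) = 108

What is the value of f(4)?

72

From f(2) = 24 and f(3) = 44: 4a + c = 24 and 9a + c = 44.
Subtracting: 5a = 20, so a = 4; then c = 24 − 4·4 = 8.
So f(n) = 4n² + 8, and f(4) = 72.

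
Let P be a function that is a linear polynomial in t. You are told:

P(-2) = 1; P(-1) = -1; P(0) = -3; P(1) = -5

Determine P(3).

First differences: -2, -2, -2.
Level-1 differences are constant, so P has degree 1.
Fitting a degree-1 polynomial gives P(t) = -2t - 3.
Then P(3) = -9.

-9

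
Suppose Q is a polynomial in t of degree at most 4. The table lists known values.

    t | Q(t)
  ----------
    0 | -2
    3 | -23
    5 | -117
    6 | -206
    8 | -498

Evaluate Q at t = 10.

Write Q(t) = at^4 + bt³ + ct² + dt + e; the 5 given values yield a linear system in the 5 coefficients.
Solving, the leading coefficient vanishes, and Q(t) = -t³ + 2t - 2.
Then Q(10) = -982.

-982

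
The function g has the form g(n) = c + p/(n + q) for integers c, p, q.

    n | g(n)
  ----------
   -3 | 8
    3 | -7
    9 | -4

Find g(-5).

3

(g(n) − c)(n + q) = p for each data point; the three points give a linear system in c and q, then p follows.
Solving: c = -2, q = 1, p = -20, so g(n) = -2 − 20/(n + 1).
Then g(-5) = -2 − 20/(-4) = 3.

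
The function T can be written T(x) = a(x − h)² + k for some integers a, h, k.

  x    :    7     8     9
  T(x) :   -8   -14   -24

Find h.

6

First differences -6, -10; second difference -4 = 2a, so a = -2.
Expanding, the x-coefficient is −2ah = 4h; matching it to the data gives h = 6, and then k = -6.
So T(x) = -2(x − 6)² − 6.
Hence h = 6.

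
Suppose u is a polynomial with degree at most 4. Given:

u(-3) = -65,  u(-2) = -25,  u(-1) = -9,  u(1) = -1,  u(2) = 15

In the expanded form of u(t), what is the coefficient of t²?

0

Write u(t) = at^4 + bt³ + ct² + dt + e; the 5 given values yield a linear system in the 5 coefficients.
Solving, the leading coefficient vanishes, and u(t) = 2t³ + 2t - 5.
The coefficient of t² is 0.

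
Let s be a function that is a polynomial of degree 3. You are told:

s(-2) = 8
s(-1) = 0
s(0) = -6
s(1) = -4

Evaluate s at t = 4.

110

Write s(t) = at³ + bt² + ct + d; the 4 given values yield a linear system in the 4 coefficients.
Solving, s(t) = t³ + 4t² - 3t - 6.
Then s(4) = 110.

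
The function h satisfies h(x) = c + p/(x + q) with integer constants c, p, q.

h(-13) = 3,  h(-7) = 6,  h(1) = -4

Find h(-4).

(h(x) − c)(x + q) = p for each data point; the three points give a linear system in c and q, then p follows.
Solving: c = 1, q = 3, p = -20, so h(x) = 1 − 20/(x + 3).
Then h(-4) = 1 − 20/(-1) = 21.

21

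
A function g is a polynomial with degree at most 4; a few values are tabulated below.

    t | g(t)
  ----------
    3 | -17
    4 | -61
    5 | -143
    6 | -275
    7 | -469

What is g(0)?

7

First differences: -44, -82, -132, -194. Second differences: -38, -50, -62. Third differences: -12, -12.
Level-3 differences are constant, so g has degree 3.
Fitting a degree-3 polynomial gives g(t) = -2t³ + 5t² - 5t + 7.
The constant term is g(0) = 7.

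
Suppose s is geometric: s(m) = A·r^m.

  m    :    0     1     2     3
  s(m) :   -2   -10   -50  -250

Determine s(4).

-1250

Consecutive ratio: -10/(-2) = 5, and -50/(-10) = 5, so r = 5.
Then A·5^0 = -2 gives A = -2, and s(m) = -2·5^m.
s(4) = -2·5^4 = -1250.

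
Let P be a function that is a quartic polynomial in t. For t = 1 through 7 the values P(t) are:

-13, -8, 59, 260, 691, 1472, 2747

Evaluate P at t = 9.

First differences: 5, 67, 201, 431, 781, 1275. Second differences: 62, 134, 230, 350, 494. Third differences: 72, 96, 120, 144. Fourth differences: 24, 24, 24.
Level-4 differences are constant, so P has degree 4.
Fitting a degree-4 polynomial gives P(t) = t^4 + 2t³ - 6t² - 6t - 4.
Then P(9) = 7475.

7475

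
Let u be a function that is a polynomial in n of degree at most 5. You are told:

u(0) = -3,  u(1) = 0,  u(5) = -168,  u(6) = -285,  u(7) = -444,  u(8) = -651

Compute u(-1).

-12

Write u(n) = an^5 + bn^4 + cn³ + dn² + en + p; the 6 given values yield a linear system in the 6 coefficients.
Solving, the top 2 coefficients vanish, and u(n) = -n³ - 3n² + 7n - 3.
Then u(-1) = -12.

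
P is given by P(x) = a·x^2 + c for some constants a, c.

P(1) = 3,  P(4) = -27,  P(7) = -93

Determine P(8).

From P(1) = 3 and P(4) = -27: 1a + c = 3 and 16a + c = -27.
Subtracting: 15a = -30, so a = -2; then c = 3 − (-2)·1 = 5.
So P(x) = -2x² + 5, and P(8) = -123.

-123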